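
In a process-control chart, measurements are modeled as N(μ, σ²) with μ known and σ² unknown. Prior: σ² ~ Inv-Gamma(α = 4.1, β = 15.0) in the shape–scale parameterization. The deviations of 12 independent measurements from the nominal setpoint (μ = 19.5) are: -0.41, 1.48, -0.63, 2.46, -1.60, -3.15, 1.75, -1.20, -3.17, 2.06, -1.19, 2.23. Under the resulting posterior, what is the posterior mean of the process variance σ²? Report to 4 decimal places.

With known mean μ and an Inverse-Gamma(α, β) prior on σ², the Normal likelihood is conjugate: posterior is Inv-Gamma(α + n/2, β + Σ(xᵢ−μ)²/2).
Σ(xᵢ−μ)² = (-0.41)² + (1.48)² + (-0.63)² + (2.46)² + (-1.60)² + (-3.15)² + (1.75)² + (-1.20)² + (-3.17)² + (2.06)² + (-1.19)² + (2.23)² = 46.4735.
Posterior: Inv-Gamma(4.1 + 12/2, 15.0 + 46.4735/2) = Inv-Gamma(10.10, 38.23675).
E[σ²|data] = β/(α−1) = 38.23675/9.10 = 4.2018.

4.2018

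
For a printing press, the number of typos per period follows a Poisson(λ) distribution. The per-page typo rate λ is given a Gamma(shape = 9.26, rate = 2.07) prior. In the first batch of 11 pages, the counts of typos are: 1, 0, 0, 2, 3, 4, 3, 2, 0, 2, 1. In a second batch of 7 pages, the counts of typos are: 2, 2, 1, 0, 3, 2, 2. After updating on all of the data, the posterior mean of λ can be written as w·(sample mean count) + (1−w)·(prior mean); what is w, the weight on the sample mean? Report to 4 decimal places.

With a Gamma(shape α, rate β) prior, the Poisson likelihood is conjugate: the posterior is Gamma(α + ΣXᵢ, β + n).
Total number of pages: n = 11 + 7 = 18.
Posterior mean = (α₀+S)/(β₀+n) = [n/(β₀+n)]·(S/n) + [β₀/(β₀+n)]·(α₀/β₀), so only n and β₀ enter the weight.
Weight on data w = n/(β₀+n) = 18/(2.07+18) = 18/20.07 = 0.8969.

0.8969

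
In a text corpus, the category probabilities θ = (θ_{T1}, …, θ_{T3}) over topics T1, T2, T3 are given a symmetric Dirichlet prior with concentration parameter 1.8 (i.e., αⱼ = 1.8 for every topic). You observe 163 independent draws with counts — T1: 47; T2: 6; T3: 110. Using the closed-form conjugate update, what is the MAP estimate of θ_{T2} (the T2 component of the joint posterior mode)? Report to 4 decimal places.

0.0411

The Dirichlet prior is conjugate to the Multinomial likelihood: each posterior αⱼ = prior αⱼ + observed count nⱼ.
Posterior concentration: (48.8, 7.8, 111.8), total = 168.4.
Joint mode component: (α_{T2}−1)/(Σα−K) = 6.8/165.4 = 0.0411.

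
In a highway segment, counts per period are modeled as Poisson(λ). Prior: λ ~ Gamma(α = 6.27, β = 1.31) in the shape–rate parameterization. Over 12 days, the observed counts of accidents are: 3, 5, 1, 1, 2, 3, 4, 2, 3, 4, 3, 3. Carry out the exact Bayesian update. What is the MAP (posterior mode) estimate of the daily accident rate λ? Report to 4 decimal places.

2.9504

With a Gamma(shape α, rate β) prior, the Poisson likelihood is conjugate: the posterior is Gamma(α + ΣXᵢ, β + n).
Sum of counts S = 34 over n = 12 days.
Posterior: Gamma(α+S, β+n) = Gamma(6.27+34, 1.31+12) = Gamma(40.27, 13.31).
Mode of Gamma(α,β) for α≥1 is (α−1)/β = 39.27/13.31 = 2.9504.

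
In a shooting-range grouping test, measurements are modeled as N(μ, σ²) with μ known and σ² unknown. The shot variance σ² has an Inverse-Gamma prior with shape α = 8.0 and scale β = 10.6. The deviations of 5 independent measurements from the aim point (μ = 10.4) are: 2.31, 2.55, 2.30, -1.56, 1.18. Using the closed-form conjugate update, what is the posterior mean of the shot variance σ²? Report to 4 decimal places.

With known mean μ and an Inverse-Gamma(α, β) prior on σ², the Normal likelihood is conjugate: posterior is Inv-Gamma(α + n/2, β + Σ(xᵢ−μ)²/2).
Σ(xᵢ−μ)² = (2.31)² + (2.55)² + (2.30)² + (-1.56)² + (1.18)² = 20.9546.
Posterior: Inv-Gamma(8.0 + 5/2, 10.6 + 20.9546/2) = Inv-Gamma(10.50, 21.07730).
E[σ²|data] = β/(α−1) = 21.07730/9.50 = 2.2187.

2.2187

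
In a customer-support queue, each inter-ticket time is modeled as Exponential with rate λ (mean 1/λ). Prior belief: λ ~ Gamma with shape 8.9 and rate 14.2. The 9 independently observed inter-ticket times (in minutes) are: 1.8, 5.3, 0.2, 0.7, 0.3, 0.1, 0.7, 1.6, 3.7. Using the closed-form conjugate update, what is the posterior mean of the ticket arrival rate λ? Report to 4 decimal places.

0.6259

With a Gamma(shape α, rate β) prior on the exponential rate λ, the posterior after n observations with total T = Σxᵢ is Gamma(α+n, β+T).
Sum of observations T = 14.4 minutes; n = 9.
Posterior: Gamma(8.9+9, 14.2+14.4) = Gamma(17.9, 28.6).
Posterior mean of λ = α/β = 17.9/28.6 = 0.6259.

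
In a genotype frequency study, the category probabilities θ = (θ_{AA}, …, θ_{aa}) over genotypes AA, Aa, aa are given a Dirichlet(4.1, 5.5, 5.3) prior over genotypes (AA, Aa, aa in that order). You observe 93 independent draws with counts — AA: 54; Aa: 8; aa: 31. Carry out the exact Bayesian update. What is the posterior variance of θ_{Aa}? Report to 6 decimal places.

The Dirichlet prior is conjugate to the Multinomial likelihood: each posterior αⱼ = prior αⱼ + observed count nⱼ.
Posterior concentration: (58.1, 13.5, 36.3), total = 107.9.
Var[θ_j] = α_j(Σα−α_j)/((Σα)²(Σα+1)) = 13.5·94.4/(107.9²·108.9) = 0.001005.

0.001005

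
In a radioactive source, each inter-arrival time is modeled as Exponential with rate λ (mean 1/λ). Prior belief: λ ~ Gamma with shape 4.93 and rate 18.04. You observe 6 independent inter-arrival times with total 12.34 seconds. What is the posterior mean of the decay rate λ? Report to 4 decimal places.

With a Gamma(shape α, rate β) prior on the exponential rate λ, the posterior after n observations with total T = Σxᵢ is Gamma(α+n, β+T).
Posterior: Gamma(4.93+6, 18.04+12.34) = Gamma(10.93, 30.38).
Posterior mean of λ = α/β = 10.93/30.38 = 0.3598.

0.3598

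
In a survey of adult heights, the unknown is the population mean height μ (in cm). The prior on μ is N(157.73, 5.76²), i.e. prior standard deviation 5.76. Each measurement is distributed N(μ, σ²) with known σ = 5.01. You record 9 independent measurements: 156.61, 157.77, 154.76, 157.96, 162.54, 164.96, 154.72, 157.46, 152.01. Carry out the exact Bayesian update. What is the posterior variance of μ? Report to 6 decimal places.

2.572644

For Normal data with known variance σ², a Normal(μ₀, σ₀²) prior on μ is conjugate. Posterior precision = 1/σ₀² + n/σ²; posterior mean is the precision-weighted average of μ₀ and x̄.
σ₀² = 5.76² = 33.1776, σ² = 5.01² = 25.1001; σ² + n·σ₀² = 25.1001 + 9·33.1776 = 323.6985.
Posterior precision = 1/σ₀² + n/σ² = 1/33.1776 + 9/25.1001 = (σ² + n·σ₀²)/(σ₀²σ²) = 323.6985/(33.1776·25.1001); posterior variance σₙ² = σ₀²σ²/(σ² + n·σ₀²) = 33.1776·25.1001/323.6985 = 2.572644.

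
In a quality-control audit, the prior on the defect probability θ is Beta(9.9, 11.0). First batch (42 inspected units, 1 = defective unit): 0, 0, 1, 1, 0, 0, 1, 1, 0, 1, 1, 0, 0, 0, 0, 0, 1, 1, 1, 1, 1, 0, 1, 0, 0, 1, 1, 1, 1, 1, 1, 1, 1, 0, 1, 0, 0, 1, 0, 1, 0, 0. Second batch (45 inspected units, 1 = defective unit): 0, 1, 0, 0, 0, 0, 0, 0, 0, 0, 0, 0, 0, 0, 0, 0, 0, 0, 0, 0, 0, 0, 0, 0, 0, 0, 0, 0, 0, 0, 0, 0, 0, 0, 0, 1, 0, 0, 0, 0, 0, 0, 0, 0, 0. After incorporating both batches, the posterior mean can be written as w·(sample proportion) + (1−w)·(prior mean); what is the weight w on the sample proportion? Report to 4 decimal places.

The Beta prior is conjugate to a Binomial/Bernoulli likelihood; the update adds successes to α and failures to β.
Total number of inspected units: n = 42 + 45 = 87.
Posterior mean = (α₀+k)/(α₀+β₀+n) = [n/(α₀+β₀+n)]·(k/n) + [(α₀+β₀)/(α₀+β₀+n)]·α₀/(α₀+β₀), so only n and the prior enter the weight.
The weight on the data is w = n/(α₀+β₀+n) = 87/(9.9+11.0+87) = 87/107.9 = 0.8063.

0.8063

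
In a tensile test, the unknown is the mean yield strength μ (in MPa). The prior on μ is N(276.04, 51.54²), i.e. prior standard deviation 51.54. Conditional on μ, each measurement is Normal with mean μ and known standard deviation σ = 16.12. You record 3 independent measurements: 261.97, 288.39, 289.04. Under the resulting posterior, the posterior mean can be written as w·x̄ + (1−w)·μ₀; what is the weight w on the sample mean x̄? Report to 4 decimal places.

For Normal data with known variance σ², a Normal(μ₀, σ₀²) prior on μ is conjugate. Posterior precision = 1/σ₀² + n/σ²; posterior mean is the precision-weighted average of μ₀ and x̄.
σ₀² = 51.54² = 2656.3716, σ² = 16.12² = 259.8544. Prior precision 1/σ₀² = 1/2656.3716; data precision n/σ² = 3/259.8544.
w = (n/σ²)/(1/σ₀² + n/σ²) = n·σ₀²/(σ² + n·σ₀²) = 3·2656.3716/(259.8544 + 3·2656.3716) = 7969.1148/8228.9692 = 0.9684.

0.9684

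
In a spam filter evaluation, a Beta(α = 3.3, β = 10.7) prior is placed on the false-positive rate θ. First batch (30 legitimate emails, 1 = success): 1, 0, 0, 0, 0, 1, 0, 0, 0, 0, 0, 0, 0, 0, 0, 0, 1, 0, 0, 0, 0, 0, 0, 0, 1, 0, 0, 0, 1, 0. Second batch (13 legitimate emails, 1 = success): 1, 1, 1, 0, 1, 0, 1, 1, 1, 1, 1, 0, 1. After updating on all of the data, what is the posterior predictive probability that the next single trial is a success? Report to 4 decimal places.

The Beta prior is conjugate to a Binomial/Bernoulli likelihood; the update adds successes to α and failures to β.
After batch 1: Beta(3.3+5, 10.7+25) = Beta(8.3, 35.7).
After batch 2: Beta(8.3+10, 35.7+3) = Beta(18.3, 38.7).
For a single future Bernoulli trial, P(success | data) = α/(α+β) = 0.3211.

0.3211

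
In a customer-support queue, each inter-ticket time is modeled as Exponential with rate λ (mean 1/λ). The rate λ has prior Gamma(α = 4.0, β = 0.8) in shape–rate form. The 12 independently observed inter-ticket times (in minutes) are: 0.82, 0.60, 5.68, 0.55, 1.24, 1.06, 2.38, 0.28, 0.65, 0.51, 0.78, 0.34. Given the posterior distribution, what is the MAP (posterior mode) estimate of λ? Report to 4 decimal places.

With a Gamma(shape α, rate β) prior on the exponential rate λ, the posterior after n observations with total T = Σxᵢ is Gamma(α+n, β+T).
Sum of observations T = 14.89 minutes; n = 12.
Posterior: Gamma(4.0+12, 0.8+14.89) = Gamma(16.0, 15.69).
Mode = (α−1)/β = 0.9560.

0.9560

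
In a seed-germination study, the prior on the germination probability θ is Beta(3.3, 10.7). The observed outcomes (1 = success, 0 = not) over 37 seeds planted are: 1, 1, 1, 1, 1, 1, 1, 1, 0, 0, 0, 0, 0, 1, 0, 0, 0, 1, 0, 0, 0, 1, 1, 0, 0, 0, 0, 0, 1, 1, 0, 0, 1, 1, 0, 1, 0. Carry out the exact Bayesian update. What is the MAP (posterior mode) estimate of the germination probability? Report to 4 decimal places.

0.3939

The Beta prior is conjugate to a Binomial/Bernoulli likelihood; the update adds successes to α and failures to β.
Posterior: Beta(α+k, β+n−k) = Beta(3.3+17, 10.7+20) = Beta(20.3, 30.7).
Mode of Beta(a,b) for a,b>1 is (a−1)/(a+b−2) = 19.3/49.0 = 0.3939.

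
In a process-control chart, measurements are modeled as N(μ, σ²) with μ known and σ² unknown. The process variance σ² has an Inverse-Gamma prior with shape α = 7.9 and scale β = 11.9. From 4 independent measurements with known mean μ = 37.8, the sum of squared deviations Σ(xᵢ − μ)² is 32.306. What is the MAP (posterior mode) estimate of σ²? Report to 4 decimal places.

2.5737

With known mean μ and an Inverse-Gamma(α, β) prior on σ², the Normal likelihood is conjugate: posterior is Inv-Gamma(α + n/2, β + Σ(xᵢ−μ)²/2).
Posterior: Inv-Gamma(7.9 + 4/2, 11.9 + 32.306/2) = Inv-Gamma(9.90, 28.0530).
Mode = β/(α+1) = 28.0530/10.90 = 2.5737.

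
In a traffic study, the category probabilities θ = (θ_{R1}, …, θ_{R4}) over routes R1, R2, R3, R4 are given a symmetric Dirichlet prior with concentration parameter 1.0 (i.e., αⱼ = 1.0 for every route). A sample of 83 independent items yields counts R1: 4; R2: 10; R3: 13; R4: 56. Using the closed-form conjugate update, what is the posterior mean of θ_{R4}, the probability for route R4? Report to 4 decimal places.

The Dirichlet prior is conjugate to the Multinomial likelihood: each posterior αⱼ = prior αⱼ + observed count nⱼ.
Posterior concentration: (5.0, 11.0, 14.0, 57.0), total = 87.0.
E[θ_{R4}|data] = α_{R4}/Σα = 57.0/87.0 = 0.6552.

0.6552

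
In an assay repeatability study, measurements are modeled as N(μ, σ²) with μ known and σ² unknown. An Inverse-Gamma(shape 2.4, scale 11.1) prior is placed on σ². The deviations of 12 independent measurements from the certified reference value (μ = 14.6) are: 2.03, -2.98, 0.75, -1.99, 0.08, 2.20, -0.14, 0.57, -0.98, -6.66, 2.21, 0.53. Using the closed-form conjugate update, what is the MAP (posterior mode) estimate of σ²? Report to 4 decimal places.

5.0742

With known mean μ and an Inverse-Gamma(α, β) prior on σ², the Normal likelihood is conjugate: posterior is Inv-Gamma(α + n/2, β + Σ(xᵢ−μ)²/2).
Σ(xᵢ−μ)² = (2.03)² + (-2.98)² + (0.75)² + (-1.99)² + (0.08)² + (2.20)² + (-0.14)² + (0.57)² + (-0.98)² + (-6.66)² + (2.21)² + (0.53)² = 73.1958.
Posterior: Inv-Gamma(2.4 + 12/2, 11.1 + 73.1958/2) = Inv-Gamma(8.40, 47.69790).
Mode = β/(α+1) = 47.69790/9.40 = 5.0742.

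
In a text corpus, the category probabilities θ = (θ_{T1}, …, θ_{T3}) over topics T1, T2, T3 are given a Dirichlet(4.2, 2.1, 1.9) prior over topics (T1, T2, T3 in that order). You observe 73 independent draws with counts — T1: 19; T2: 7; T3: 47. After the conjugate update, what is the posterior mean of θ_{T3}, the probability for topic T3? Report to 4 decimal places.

0.6022

The Dirichlet prior is conjugate to the Multinomial likelihood: each posterior αⱼ = prior αⱼ + observed count nⱼ.
Posterior concentration: (23.2, 9.1, 48.9), total = 81.2.
E[θ_{T3}|data] = α_{T3}/Σα = 48.9/81.2 = 0.6022.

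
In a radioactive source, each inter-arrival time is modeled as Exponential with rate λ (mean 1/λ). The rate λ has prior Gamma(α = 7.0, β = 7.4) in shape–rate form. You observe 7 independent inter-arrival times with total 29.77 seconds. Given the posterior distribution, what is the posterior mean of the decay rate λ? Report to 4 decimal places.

With a Gamma(shape α, rate β) prior on the exponential rate λ, the posterior after n observations with total T = Σxᵢ is Gamma(α+n, β+T).
Posterior: Gamma(7.0+7, 7.4+29.77) = Gamma(14.0, 37.17).
Posterior mean of λ = α/β = 14.0/37.17 = 0.3766.

0.3766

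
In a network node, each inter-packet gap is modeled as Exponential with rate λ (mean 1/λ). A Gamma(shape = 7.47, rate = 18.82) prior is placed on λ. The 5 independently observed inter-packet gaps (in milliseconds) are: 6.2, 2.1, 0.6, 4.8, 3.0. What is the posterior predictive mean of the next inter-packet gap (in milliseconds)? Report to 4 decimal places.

With a Gamma(shape α, rate β) prior on the exponential rate λ, the posterior after n observations with total T = Σxᵢ is Gamma(α+n, β+T).
Sum of observations T = 16.7 milliseconds; n = 5.
Posterior: Gamma(7.47+5, 18.82+16.7) = Gamma(12.47, 35.52).
The predictive distribution for the next observation is Lomax; its mean is β/(α−1) = 35.52/11.47 = 3.0968.

3.0968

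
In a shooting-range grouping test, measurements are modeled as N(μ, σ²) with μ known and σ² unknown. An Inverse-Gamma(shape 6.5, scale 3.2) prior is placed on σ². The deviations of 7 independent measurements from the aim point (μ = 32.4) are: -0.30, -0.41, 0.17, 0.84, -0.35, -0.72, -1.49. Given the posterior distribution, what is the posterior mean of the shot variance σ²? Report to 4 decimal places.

With known mean μ and an Inverse-Gamma(α, β) prior on σ², the Normal likelihood is conjugate: posterior is Inv-Gamma(α + n/2, β + Σ(xᵢ−μ)²/2).
Σ(xᵢ−μ)² = (-0.30)² + (-0.41)² + (0.17)² + (0.84)² + (-0.35)² + (-0.72)² + (-1.49)² = 3.8536.
Posterior: Inv-Gamma(6.5 + 7/2, 3.2 + 3.8536/2) = Inv-Gamma(10.00, 5.12680).
E[σ²|data] = β/(α−1) = 5.12680/9.00 = 0.5696.

0.5696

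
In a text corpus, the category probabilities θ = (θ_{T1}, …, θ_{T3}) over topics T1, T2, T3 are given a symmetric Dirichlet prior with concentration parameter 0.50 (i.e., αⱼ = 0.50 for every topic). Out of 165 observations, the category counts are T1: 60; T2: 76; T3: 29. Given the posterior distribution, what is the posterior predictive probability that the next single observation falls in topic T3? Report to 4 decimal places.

0.1772

The Dirichlet prior is conjugate to the Multinomial likelihood: each posterior αⱼ = prior αⱼ + observed count nⱼ.
Posterior concentration: (60.50, 76.50, 29.50), total = 166.50.
P(next = T3 | data) = α_{T3}/Σα = 0.1772.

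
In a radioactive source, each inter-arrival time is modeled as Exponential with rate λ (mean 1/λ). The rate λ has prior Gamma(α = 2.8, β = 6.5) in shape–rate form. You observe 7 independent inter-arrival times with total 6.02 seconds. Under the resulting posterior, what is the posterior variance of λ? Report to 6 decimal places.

0.062520

With a Gamma(shape α, rate β) prior on the exponential rate λ, the posterior after n observations with total T = Σxᵢ is Gamma(α+n, β+T).
Posterior: Gamma(2.8+7, 6.5+6.02) = Gamma(9.8, 12.52).
Var = α/β² = 0.062520.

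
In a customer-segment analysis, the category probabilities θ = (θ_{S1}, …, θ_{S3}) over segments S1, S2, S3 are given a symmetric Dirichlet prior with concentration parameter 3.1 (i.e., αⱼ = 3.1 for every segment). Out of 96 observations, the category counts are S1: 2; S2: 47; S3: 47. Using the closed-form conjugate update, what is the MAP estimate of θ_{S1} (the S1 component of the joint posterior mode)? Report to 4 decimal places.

0.0401

The Dirichlet prior is conjugate to the Multinomial likelihood: each posterior αⱼ = prior αⱼ + observed count nⱼ.
Posterior concentration: (5.1, 50.1, 50.1), total = 105.3.
Joint mode component: (α_{S1}−1)/(Σα−K) = 4.1/102.3 = 0.0401.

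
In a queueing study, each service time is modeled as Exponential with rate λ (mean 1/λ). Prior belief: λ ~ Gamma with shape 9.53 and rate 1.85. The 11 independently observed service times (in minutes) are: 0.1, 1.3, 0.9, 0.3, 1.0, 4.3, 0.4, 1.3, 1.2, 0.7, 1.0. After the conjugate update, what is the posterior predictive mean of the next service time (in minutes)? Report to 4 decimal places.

With a Gamma(shape α, rate β) prior on the exponential rate λ, the posterior after n observations with total T = Σxᵢ is Gamma(α+n, β+T).
Sum of observations T = 12.5 minutes; n = 11.
Posterior: Gamma(9.53+11, 1.85+12.5) = Gamma(20.53, 14.35).
The predictive distribution for the next observation is Lomax; its mean is β/(α−1) = 14.35/19.53 = 0.7348.

0.7348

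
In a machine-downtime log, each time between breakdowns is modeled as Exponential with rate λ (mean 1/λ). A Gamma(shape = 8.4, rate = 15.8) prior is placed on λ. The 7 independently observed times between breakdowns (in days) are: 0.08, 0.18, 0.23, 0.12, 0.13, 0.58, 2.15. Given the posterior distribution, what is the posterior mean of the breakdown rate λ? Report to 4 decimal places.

0.7992

With a Gamma(shape α, rate β) prior on the exponential rate λ, the posterior after n observations with total T = Σxᵢ is Gamma(α+n, β+T).
Sum of observations T = 3.47 days; n = 7.
Posterior: Gamma(8.4+7, 15.8+3.47) = Gamma(15.4, 19.27).
Posterior mean of λ = α/β = 15.4/19.27 = 0.7992.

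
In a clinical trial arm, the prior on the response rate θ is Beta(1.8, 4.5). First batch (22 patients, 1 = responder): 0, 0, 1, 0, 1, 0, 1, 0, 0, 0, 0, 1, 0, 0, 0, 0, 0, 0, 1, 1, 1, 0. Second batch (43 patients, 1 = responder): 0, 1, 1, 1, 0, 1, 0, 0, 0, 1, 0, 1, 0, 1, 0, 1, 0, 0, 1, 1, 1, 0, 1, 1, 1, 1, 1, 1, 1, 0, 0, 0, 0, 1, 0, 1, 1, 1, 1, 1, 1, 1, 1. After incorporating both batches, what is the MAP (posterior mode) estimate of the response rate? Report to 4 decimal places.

0.5022

The Beta prior is conjugate to a Binomial/Bernoulli likelihood; the update adds successes to α and failures to β.
After batch 1: Beta(1.8+7, 4.5+15) = Beta(8.8, 19.5).
After batch 2: Beta(8.8+27, 19.5+16) = Beta(35.8, 35.5).
Mode of Beta(a,b) for a,b>1 is (a−1)/(a+b−2) = 34.8/69.3 = 0.5022.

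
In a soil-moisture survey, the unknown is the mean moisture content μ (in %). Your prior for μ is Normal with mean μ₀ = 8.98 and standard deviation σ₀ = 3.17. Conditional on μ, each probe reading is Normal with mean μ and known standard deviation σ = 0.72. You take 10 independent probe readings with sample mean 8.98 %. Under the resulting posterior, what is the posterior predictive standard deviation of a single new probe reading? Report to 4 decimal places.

For Normal data with known variance σ², a Normal(μ₀, σ₀²) prior on μ is conjugate. Posterior precision = 1/σ₀² + n/σ²; posterior mean is the precision-weighted average of μ₀ and x̄.
σ₀² = 3.17² = 10.0489, σ² = 0.72² = 0.5184; σ² + n·σ₀² = 0.5184 + 10·10.0489 = 101.0074.
Posterior precision = 1/σ₀² + n/σ² = 1/10.0489 + 10/0.5184 = (σ² + n·σ₀²)/(σ₀²σ²) = 101.0074/(10.0489·0.5184); posterior variance σₙ² = σ₀²σ²/(σ² + n·σ₀²) = 10.0489·0.5184/101.0074 = 0.051574.
Predictive variance for one new observation = σₙ² + σ² = 10.0489·0.5184/101.0074 + 0.5184 = σ²·(σ₀² + 101.0074)/101.0074 = 0.5184·111.0563/101.0074 = 0.569974; SD = √(0.5184·111.0563/101.0074) = 0.7550.

0.7550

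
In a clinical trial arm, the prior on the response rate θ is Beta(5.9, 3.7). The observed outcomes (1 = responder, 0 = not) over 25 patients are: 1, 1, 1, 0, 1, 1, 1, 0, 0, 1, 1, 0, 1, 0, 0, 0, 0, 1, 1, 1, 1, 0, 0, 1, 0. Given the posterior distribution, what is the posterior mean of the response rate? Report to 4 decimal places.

0.5751

The Beta prior is conjugate to a Binomial/Bernoulli likelihood; the update adds successes to α and failures to β.
Posterior: Beta(α+k, β+n−k) = Beta(5.9+14, 3.7+11) = Beta(19.9, 14.7).
Posterior mean = α/(α+β) = 19.9/34.6 = 0.5751.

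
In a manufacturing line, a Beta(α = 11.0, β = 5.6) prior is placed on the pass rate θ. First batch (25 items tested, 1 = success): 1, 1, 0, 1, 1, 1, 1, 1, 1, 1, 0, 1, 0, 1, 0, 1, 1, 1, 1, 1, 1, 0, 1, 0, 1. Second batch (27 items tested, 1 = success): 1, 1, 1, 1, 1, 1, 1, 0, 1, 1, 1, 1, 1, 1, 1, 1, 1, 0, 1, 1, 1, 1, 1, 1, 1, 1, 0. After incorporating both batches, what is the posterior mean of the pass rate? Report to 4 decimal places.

The Beta prior is conjugate to a Binomial/Bernoulli likelihood; the update adds successes to α and failures to β.
After batch 1: Beta(11.0+19, 5.6+6) = Beta(30.0, 11.6).
After batch 2: Beta(30.0+24, 11.6+3) = Beta(54.0, 14.6).
Posterior mean = α/(α+β) = 54.0/68.6 = 0.7872.

0.7872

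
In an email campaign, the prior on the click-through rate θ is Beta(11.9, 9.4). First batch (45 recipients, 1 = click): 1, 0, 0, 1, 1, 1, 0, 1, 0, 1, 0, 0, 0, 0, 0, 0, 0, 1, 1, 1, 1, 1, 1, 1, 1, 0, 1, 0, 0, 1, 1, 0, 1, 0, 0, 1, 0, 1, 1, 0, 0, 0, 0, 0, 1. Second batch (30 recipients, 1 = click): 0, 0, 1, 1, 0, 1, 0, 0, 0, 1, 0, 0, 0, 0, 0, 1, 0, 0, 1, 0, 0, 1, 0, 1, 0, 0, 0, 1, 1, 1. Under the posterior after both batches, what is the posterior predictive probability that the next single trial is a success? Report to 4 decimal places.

The Beta prior is conjugate to a Binomial/Bernoulli likelihood; the update adds successes to α and failures to β.
After batch 1: Beta(11.9+22, 9.4+23) = Beta(33.9, 32.4).
After batch 2: Beta(33.9+11, 32.4+19) = Beta(44.9, 51.4).
For a single future Bernoulli trial, P(success | data) = α/(α+β) = 0.4663.

0.4663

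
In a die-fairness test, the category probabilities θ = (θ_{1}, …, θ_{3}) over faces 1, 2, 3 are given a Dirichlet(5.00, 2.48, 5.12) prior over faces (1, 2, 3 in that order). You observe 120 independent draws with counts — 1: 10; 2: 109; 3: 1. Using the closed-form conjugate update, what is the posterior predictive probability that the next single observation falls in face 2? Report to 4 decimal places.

The Dirichlet prior is conjugate to the Multinomial likelihood: each posterior αⱼ = prior αⱼ + observed count nⱼ.
Posterior concentration: (15.00, 111.48, 6.12), total = 132.60.
P(next = 2 | data) = α_{2}/Σα = 0.8407.

0.8407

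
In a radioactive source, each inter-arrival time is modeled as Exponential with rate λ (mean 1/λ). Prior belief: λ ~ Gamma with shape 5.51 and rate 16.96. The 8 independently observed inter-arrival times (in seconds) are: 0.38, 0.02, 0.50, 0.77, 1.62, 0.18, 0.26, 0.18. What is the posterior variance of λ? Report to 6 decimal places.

With a Gamma(shape α, rate β) prior on the exponential rate λ, the posterior after n observations with total T = Σxᵢ is Gamma(α+n, β+T).
Sum of observations T = 3.91 seconds; n = 8.
Posterior: Gamma(5.51+8, 16.96+3.91) = Gamma(13.51, 20.87).
Var = α/β² = 0.031018.

0.031018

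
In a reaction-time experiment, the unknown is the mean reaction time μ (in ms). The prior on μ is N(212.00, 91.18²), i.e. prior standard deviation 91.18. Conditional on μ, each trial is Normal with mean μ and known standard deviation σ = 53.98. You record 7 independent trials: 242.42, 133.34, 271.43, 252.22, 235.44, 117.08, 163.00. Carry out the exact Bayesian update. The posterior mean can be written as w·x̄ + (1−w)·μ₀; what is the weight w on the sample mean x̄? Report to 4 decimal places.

0.9523

For Normal data with known variance σ², a Normal(μ₀, σ₀²) prior on μ is conjugate. Posterior precision = 1/σ₀² + n/σ²; posterior mean is the precision-weighted average of μ₀ and x̄.
σ₀² = 91.18² = 8313.7924, σ² = 53.98² = 2913.8404. Prior precision 1/σ₀² = 1/8313.7924; data precision n/σ² = 7/2913.8404.
w = (n/σ²)/(1/σ₀² + n/σ²) = n·σ₀²/(σ² + n·σ₀²) = 7·8313.7924/(2913.8404 + 7·8313.7924) = 58196.5468/61110.3872 = 0.9523.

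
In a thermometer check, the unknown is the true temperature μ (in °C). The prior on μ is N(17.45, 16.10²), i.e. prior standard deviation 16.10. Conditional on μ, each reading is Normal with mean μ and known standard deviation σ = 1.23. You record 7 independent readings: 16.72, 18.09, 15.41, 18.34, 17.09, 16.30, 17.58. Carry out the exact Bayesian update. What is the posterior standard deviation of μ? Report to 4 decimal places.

For Normal data with known variance σ², a Normal(μ₀, σ₀²) prior on μ is conjugate. Posterior precision = 1/σ₀² + n/σ²; posterior mean is the precision-weighted average of μ₀ and x̄.
σ₀² = 16.10² = 259.21, σ² = 1.23² = 1.5129; σ² + n·σ₀² = 1.5129 + 7·259.21 = 1815.9829.
Posterior precision = 1/σ₀² + n/σ² = 1/259.21 + 7/1.5129 = (σ² + n·σ₀²)/(σ₀²σ²) = 1815.9829/(259.21·1.5129); posterior variance σₙ² = σ₀²σ²/(σ² + n·σ₀²) = 259.21·1.5129/1815.9829 = 0.215949.
Posterior SD = √σₙ² = √(259.21·1.5129/1815.9829) = 0.4647.

0.4647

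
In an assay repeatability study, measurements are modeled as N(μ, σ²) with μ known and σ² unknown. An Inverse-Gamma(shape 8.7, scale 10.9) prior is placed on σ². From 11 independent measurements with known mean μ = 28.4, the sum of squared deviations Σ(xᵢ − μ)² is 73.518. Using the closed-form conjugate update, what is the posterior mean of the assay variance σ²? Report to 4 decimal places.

With known mean μ and an Inverse-Gamma(α, β) prior on σ², the Normal likelihood is conjugate: posterior is Inv-Gamma(α + n/2, β + Σ(xᵢ−μ)²/2).
Posterior: Inv-Gamma(8.7 + 11/2, 10.9 + 73.518/2) = Inv-Gamma(14.20, 47.6590).
E[σ²|data] = β/(α−1) = 47.6590/13.20 = 3.6105.

3.6105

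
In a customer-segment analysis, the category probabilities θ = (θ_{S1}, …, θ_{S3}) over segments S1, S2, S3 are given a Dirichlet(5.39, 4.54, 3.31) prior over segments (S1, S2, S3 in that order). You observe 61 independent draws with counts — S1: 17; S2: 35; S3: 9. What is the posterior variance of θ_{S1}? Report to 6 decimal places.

0.002799

The Dirichlet prior is conjugate to the Multinomial likelihood: each posterior αⱼ = prior αⱼ + observed count nⱼ.
Posterior concentration: (22.39, 39.54, 12.31), total = 74.24.
Var[θ_j] = α_j(Σα−α_j)/((Σα)²(Σα+1)) = 22.39·51.85/(74.24²·75.24) = 0.002799.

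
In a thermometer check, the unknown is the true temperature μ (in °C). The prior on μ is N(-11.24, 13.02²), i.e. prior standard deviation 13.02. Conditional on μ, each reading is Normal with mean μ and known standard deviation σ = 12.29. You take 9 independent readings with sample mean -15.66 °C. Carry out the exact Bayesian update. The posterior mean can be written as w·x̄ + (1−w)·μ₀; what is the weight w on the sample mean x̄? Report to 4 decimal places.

0.9099

For Normal data with known variance σ², a Normal(μ₀, σ₀²) prior on μ is conjugate. Posterior precision = 1/σ₀² + n/σ²; posterior mean is the precision-weighted average of μ₀ and x̄.
σ₀² = 13.02² = 169.5204, σ² = 12.29² = 151.0441. Prior precision 1/σ₀² = 1/169.5204; data precision n/σ² = 9/151.0441.
w = (n/σ²)/(1/σ₀² + n/σ²) = n·σ₀²/(σ² + n·σ₀²) = 9·169.5204/(151.0441 + 9·169.5204) = 1525.6836/1676.7277 = 0.9099.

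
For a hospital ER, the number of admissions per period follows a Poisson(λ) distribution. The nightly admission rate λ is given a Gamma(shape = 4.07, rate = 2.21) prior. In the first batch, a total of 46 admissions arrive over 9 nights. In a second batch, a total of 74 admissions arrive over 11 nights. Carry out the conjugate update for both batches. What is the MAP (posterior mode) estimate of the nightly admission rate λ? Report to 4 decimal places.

With a Gamma(shape α, rate β) prior, the Poisson likelihood is conjugate: the posterior is Gamma(α + ΣXᵢ, β + n).
After batch 1: Gamma(α+S, β+n) = Gamma(4.07+46, 2.21+9) = Gamma(50.07, 11.21).
After batch 2: Gamma(α+S, β+n) = Gamma(50.07+74, 11.21+11) = Gamma(124.07, 22.21).
Mode of Gamma(α,β) for α≥1 is (α−1)/β = 123.07/22.21 = 5.5412.

5.5412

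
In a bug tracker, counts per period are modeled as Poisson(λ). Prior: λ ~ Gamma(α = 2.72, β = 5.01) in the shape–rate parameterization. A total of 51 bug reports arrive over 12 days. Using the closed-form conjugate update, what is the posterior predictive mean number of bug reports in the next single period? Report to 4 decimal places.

With a Gamma(shape α, rate β) prior, the Poisson likelihood is conjugate: the posterior is Gamma(α + ΣXᵢ, β + n).
Posterior: Gamma(α+S, β+n) = Gamma(2.72+51, 5.01+12) = Gamma(53.72, 17.01).
The predictive distribution for one future period is NegBinom with mean α/β = 3.1581.

3.1581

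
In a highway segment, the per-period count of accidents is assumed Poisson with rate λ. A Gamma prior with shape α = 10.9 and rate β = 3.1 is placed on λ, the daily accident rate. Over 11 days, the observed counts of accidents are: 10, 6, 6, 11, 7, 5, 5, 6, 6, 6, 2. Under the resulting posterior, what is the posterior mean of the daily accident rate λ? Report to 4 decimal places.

With a Gamma(shape α, rate β) prior, the Poisson likelihood is conjugate: the posterior is Gamma(α + ΣXᵢ, β + n).
Sum of counts S = 70 over n = 11 days.
Posterior: Gamma(α+S, β+n) = Gamma(10.9+70, 3.1+11) = Gamma(80.9, 14.1).
Posterior mean = α/β = 80.9/14.1 = 5.7376.

5.7376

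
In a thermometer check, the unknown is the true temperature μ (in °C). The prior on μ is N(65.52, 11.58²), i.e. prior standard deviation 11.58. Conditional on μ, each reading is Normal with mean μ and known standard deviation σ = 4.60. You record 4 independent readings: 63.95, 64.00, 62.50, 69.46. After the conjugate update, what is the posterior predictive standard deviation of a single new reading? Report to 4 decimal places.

For Normal data with known variance σ², a Normal(μ₀, σ₀²) prior on μ is conjugate. Posterior precision = 1/σ₀² + n/σ²; posterior mean is the precision-weighted average of μ₀ and x̄.
σ₀² = 11.58² = 134.0964, σ² = 4.60² = 21.16; σ² + n·σ₀² = 21.16 + 4·134.0964 = 557.5456.
Posterior precision = 1/σ₀² + n/σ² = 1/134.0964 + 4/21.16 = (σ² + n·σ₀²)/(σ₀²σ²) = 557.5456/(134.0964·21.16); posterior variance σₙ² = σ₀²σ²/(σ² + n·σ₀²) = 134.0964·21.16/557.5456 = 5.089234.
Predictive variance for one new observation = σₙ² + σ² = 134.0964·21.16/557.5456 + 21.16 = σ²·(σ₀² + 557.5456)/557.5456 = 21.16·691.642/557.5456 = 26.249234; SD = √(21.16·691.642/557.5456) = 5.1234.

5.1234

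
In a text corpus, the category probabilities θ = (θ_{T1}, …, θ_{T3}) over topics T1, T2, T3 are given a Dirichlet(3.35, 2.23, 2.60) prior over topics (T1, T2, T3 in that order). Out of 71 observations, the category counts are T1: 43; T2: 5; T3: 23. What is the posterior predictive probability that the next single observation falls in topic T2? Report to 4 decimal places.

The Dirichlet prior is conjugate to the Multinomial likelihood: each posterior αⱼ = prior αⱼ + observed count nⱼ.
Posterior concentration: (46.35, 7.23, 25.60), total = 79.18.
P(next = T2 | data) = α_{T2}/Σα = 0.0913.

0.0913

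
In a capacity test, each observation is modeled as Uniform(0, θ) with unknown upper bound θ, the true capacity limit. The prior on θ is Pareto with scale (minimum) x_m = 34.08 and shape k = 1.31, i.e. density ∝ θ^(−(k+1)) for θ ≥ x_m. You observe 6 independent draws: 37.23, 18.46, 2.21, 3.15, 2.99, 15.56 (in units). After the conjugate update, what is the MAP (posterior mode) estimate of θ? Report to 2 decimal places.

37.23

A Pareto(scale x_m, shape k) prior on the upper bound θ of Uniform(0, θ) is conjugate: posterior is Pareto(max(x_m, max xᵢ), k + n).
Sample maximum = 37.23; prior scale x_m = 34.08 → posterior scale = max = 37.23.
Posterior shape = 1.31 + 6 = 7.31.
The Pareto density is decreasing on [x_m, ∞), so the mode is x_m = 37.23.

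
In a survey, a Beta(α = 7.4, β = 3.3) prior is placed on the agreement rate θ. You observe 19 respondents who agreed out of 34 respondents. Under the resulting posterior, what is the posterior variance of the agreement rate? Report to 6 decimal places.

0.005291

The Beta prior is conjugate to a Binomial/Bernoulli likelihood; the update adds successes to α and failures to β.
Posterior: Beta(α+k, β+n−k) = Beta(7.4+19, 3.3+15) = Beta(26.4, 18.3).
Var = αβ/((α+β)²(α+β+1)) = 26.4·18.3/(44.7²·45.7) = 0.005291.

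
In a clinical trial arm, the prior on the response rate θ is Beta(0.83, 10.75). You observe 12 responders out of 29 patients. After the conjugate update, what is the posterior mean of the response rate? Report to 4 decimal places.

The Beta prior is conjugate to a Binomial/Bernoulli likelihood; the update adds successes to α and failures to β.
Posterior: Beta(α+k, β+n−k) = Beta(0.83+12, 10.75+17) = Beta(12.83, 27.75).
Posterior mean = α/(α+β) = 12.83/40.58 = 0.3162.

0.3162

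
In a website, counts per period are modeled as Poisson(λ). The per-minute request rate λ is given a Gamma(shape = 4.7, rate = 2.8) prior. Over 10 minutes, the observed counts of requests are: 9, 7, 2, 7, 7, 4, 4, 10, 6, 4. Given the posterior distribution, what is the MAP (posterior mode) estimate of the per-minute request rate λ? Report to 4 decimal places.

With a Gamma(shape α, rate β) prior, the Poisson likelihood is conjugate: the posterior is Gamma(α + ΣXᵢ, β + n).
Sum of counts S = 60 over n = 10 minutes.
Posterior: Gamma(α+S, β+n) = Gamma(4.7+60, 2.8+10) = Gamma(64.7, 12.8).
Mode of Gamma(α,β) for α≥1 is (α−1)/β = 63.7/12.8 = 4.9766.

4.9766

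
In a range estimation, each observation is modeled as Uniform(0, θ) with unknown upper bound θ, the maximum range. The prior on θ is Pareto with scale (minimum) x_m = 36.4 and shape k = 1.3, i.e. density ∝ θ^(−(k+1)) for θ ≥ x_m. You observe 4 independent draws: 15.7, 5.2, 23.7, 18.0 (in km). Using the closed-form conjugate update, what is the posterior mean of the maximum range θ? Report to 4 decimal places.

A Pareto(scale x_m, shape k) prior on the upper bound θ of Uniform(0, θ) is conjugate: posterior is Pareto(max(x_m, max xᵢ), k + n).
Sample maximum = 23.7; prior scale x_m = 36.4 → posterior scale = max = 36.4.
Posterior shape = 1.3 + 4 = 5.3.
E[θ|data] = k·x_m/(k−1) = 5.3·36.4/4.3 = 44.8651.

44.8651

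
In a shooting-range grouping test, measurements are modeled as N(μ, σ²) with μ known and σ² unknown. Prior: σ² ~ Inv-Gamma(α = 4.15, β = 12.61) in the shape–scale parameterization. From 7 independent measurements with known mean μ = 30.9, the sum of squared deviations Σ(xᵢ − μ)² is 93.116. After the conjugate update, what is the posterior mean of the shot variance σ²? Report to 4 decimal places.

With known mean μ and an Inverse-Gamma(α, β) prior on σ², the Normal likelihood is conjugate: posterior is Inv-Gamma(α + n/2, β + Σ(xᵢ−μ)²/2).
Posterior: Inv-Gamma(4.15 + 7/2, 12.61 + 93.116/2) = Inv-Gamma(7.65, 59.1680).
E[σ²|data] = β/(α−1) = 59.1680/6.65 = 8.8974.

8.8974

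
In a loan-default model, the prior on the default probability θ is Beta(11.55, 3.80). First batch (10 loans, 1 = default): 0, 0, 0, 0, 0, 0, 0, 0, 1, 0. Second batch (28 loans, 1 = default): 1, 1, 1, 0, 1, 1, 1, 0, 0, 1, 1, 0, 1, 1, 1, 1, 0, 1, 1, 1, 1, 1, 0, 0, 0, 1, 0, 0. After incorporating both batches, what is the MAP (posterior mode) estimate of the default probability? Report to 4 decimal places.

0.5755

The Beta prior is conjugate to a Binomial/Bernoulli likelihood; the update adds successes to α and failures to β.
After batch 1: Beta(11.55+1, 3.80+9) = Beta(12.55, 12.80).
After batch 2: Beta(12.55+18, 12.80+10) = Beta(30.55, 22.80).
Mode of Beta(a,b) for a,b>1 is (a−1)/(a+b−2) = 29.55/51.35 = 0.5755.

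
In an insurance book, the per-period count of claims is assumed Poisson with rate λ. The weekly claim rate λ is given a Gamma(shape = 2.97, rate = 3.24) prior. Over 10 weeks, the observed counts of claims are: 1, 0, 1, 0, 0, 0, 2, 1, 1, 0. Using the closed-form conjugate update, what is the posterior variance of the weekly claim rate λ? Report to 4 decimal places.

0.0512

With a Gamma(shape α, rate β) prior, the Poisson likelihood is conjugate: the posterior is Gamma(α + ΣXᵢ, β + n).
Sum of counts S = 6 over n = 10 weeks.
Posterior: Gamma(α+S, β+n) = Gamma(2.97+6, 3.24+10) = Gamma(8.97, 13.24).
Var = α/β² = 8.97/13.24² = 0.0512.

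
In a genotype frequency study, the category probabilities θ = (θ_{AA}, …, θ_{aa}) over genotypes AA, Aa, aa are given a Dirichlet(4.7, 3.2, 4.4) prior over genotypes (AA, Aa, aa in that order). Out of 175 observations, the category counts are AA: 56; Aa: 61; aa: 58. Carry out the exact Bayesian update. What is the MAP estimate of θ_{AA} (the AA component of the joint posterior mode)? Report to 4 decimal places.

The Dirichlet prior is conjugate to the Multinomial likelihood: each posterior αⱼ = prior αⱼ + observed count nⱼ.
Posterior concentration: (60.7, 64.2, 62.4), total = 187.3.
Joint mode component: (α_{AA}−1)/(Σα−K) = 59.7/184.3 = 0.3239.

0.3239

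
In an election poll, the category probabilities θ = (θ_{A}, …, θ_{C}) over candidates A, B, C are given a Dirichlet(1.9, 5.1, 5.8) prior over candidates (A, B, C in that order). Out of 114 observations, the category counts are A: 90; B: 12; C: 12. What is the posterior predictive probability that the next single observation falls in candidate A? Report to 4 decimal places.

0.7248

The Dirichlet prior is conjugate to the Multinomial likelihood: each posterior αⱼ = prior αⱼ + observed count nⱼ.
Posterior concentration: (91.9, 17.1, 17.8), total = 126.8.
P(next = A | data) = α_{A}/Σα = 0.7248.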